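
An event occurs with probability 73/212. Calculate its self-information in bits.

Information content I(x) = -log₂(p(x))
I = -log₂(73/212) = -log₂(0.3443)
I = 1.5381 bits


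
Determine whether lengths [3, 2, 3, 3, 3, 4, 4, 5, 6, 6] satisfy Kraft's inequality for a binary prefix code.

Kraft inequality: Σ 2^(-l_i) ≤ 1 for prefix-free code
Calculating: 2^(-3) + 2^(-2) + 2^(-3) + 2^(-3) + 2^(-3) + 2^(-4) + 2^(-4) + 2^(-5) + 2^(-6) + 2^(-6)
= 0.125 + 0.25 + 0.125 + 0.125 + 0.125 + 0.0625 + 0.0625 + 0.03125 + 0.015625 + 0.015625
= 0.9375
Since 0.9375 ≤ 1, prefix-free code exists


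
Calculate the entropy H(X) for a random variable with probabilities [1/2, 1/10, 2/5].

H(X) = -Σ p(x) log₂ p(x)
  -1/2 × log₂(1/2) = 0.5000
  -1/10 × log₂(1/10) = 0.3322
  -2/5 × log₂(2/5) = 0.5288
H(X) = 1.3610 bits


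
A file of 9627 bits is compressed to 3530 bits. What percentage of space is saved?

Space savings = (1 - Compressed/Original) × 100%
= (1 - 3530/9627) × 100%
= 63.33%


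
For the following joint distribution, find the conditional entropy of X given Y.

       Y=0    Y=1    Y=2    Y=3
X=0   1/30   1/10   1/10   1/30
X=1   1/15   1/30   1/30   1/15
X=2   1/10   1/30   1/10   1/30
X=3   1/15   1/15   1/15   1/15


H(X|Y) = Σ_y p(y) H(X|Y=y)
  p(Y=0) = 4/15, H(X|Y=0) = 1.9056
  p(Y=1) = 7/30, H(X|Y=1) = 1.8424
  p(Y=2) = 3/10, H(X|Y=2) = 1.8911
  p(Y=3) = 1/5, H(X|Y=3) = 1.9183
H(X|Y) = 0.2667×1.9056 + 0.2333×1.8424 + 0.3000×1.8911 + 0.2000×1.9183 = 1.8890 bits


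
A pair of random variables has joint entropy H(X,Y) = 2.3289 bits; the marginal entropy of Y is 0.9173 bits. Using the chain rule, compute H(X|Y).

Chain rule: H(X,Y) = H(X|Y) + H(Y)
H(X|Y) = H(X,Y) - H(Y) = 2.3289 - 0.9173 = 1.4116 bits


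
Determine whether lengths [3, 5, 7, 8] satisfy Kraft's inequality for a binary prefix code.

Kraft inequality: Σ 2^(-l_i) ≤ 1 for prefix-free code
Calculating: 2^(-3) + 2^(-5) + 2^(-7) + 2^(-8)
= 0.125 + 0.03125 + 0.0078125 + 0.00390625
= 0.1680
Since 0.1680 ≤ 1, prefix-free code exists


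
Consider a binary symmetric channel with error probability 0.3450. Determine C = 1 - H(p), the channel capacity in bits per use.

For BSC with error probability p:
C = 1 - H(p) where H(p) is binary entropy
H(0.3450) = -0.3450 × log₂(0.3450) - 0.6550 × log₂(0.6550)
H(p) = 0.9295
C = 1 - 0.9295 = 0.0705 bits/use


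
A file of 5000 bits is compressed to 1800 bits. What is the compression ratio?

Compression ratio = Original / Compressed
= 5000 / 1800 = 2.78:1


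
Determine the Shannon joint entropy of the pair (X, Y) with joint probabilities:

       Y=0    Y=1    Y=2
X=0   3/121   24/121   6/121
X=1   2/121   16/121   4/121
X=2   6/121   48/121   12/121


H(X,Y) = -Σ p(x,y) log₂ p(x,y)
  p(0,0)=3/121: -0.0248 × log₂(0.0248) = 0.1322
  p(0,1)=24/121: -0.1983 × log₂(0.1983) = 0.4629
  p(0,2)=6/121: -0.0496 × log₂(0.0496) = 0.2149
  p(1,0)=2/121: -0.0165 × log₂(0.0165) = 0.0978
  p(1,1)=16/121: -0.1322 × log₂(0.1322) = 0.3860
  p(1,2)=4/121: -0.0331 × log₂(0.0331) = 0.1626
  p(2,0)=6/121: -0.0496 × log₂(0.0496) = 0.2149
  p(2,1)=48/121: -0.3967 × log₂(0.3967) = 0.5292
  p(2,2)=12/121: -0.0992 × log₂(0.0992) = 0.3306
H(X,Y) = 2.5312 bits


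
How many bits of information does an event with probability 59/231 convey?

Information content I(x) = -log₂(p(x))
I = -log₂(59/231) = -log₂(0.2554)
I = 1.9691 bits


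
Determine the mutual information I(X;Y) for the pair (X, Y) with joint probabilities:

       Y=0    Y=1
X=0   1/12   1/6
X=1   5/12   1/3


H(X) = 0.8113, H(Y) = 1.0000, H(X,Y) = 1.7842
I(X;Y) = H(X) + H(Y) - H(X,Y) = 0.0271 bits


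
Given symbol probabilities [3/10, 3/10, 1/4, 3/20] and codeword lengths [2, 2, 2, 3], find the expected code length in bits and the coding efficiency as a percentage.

Average length L = Σ p_i × l_i = 2.1500 bits
Entropy H = 1.9527 bits
Efficiency η = H/L × 100% = 90.82%


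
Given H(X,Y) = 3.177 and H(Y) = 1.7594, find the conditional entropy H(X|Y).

Chain rule: H(X,Y) = H(X|Y) + H(Y)
H(X|Y) = H(X,Y) - H(Y) = 3.177 - 1.7594 = 1.4176 bits


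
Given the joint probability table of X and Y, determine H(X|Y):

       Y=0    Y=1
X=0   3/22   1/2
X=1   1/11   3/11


H(X|Y) = Σ_y p(y) H(X|Y=y)
  p(Y=0) = 5/22, H(X|Y=0) = 0.9710
  p(Y=1) = 17/22, H(X|Y=1) = 0.9367
H(X|Y) = 0.2273×0.9710 + 0.7727×0.9367 = 0.9445 bits


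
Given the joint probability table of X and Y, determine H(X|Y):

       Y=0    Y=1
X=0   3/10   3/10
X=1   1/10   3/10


H(X|Y) = Σ_y p(y) H(X|Y=y)
  p(Y=0) = 2/5, H(X|Y=0) = 0.8113
  p(Y=1) = 3/5, H(X|Y=1) = 1.0000
H(X|Y) = 0.4000×0.8113 + 0.6000×1.0000 = 0.9245 bits


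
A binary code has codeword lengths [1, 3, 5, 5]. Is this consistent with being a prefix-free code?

Kraft inequality: Σ 2^(-l_i) ≤ 1 for prefix-free code
Calculating: 2^(-1) + 2^(-3) + 2^(-5) + 2^(-5)
= 0.5 + 0.125 + 0.03125 + 0.03125
= 0.6875
Since 0.6875 ≤ 1, prefix-free code exists


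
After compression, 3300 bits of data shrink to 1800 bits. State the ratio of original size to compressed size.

Compression ratio = Original / Compressed
= 3300 / 1800 = 1.83:1


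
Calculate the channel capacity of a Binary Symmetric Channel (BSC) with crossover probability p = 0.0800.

For BSC with error probability p:
C = 1 - H(p) where H(p) is binary entropy
H(0.0800) = -0.0800 × log₂(0.0800) - 0.9200 × log₂(0.9200)
H(p) = 0.4022
C = 1 - 0.4022 = 0.5978 bits/use


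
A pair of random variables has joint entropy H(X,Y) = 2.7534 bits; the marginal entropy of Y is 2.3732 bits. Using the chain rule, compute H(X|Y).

Chain rule: H(X,Y) = H(X|Y) + H(Y)
H(X|Y) = H(X,Y) - H(Y) = 2.7534 - 2.3732 = 0.3802 bits


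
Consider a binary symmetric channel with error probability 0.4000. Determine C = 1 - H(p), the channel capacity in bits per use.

For BSC with error probability p:
C = 1 - H(p) where H(p) is binary entropy
H(0.4000) = -0.4000 × log₂(0.4000) - 0.6000 × log₂(0.6000)
H(p) = 0.9710
C = 1 - 0.9710 = 0.0290 bits/use


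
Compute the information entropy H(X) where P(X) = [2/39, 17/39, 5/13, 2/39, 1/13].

H(X) = -Σ p(x) log₂ p(x)
  -2/39 × log₂(2/39) = 0.2198
  -17/39 × log₂(17/39) = 0.5222
  -5/13 × log₂(5/13) = 0.5302
  -2/39 × log₂(2/39) = 0.2198
  -1/13 × log₂(1/13) = 0.2846
H(X) = 1.7766 bits


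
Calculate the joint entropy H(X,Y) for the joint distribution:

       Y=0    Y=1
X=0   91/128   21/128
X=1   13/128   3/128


H(X,Y) = -Σ p(x,y) log₂ p(x,y)
  p(0,0)=91/128: -0.7109 × log₂(0.7109) = 0.3499
  p(0,1)=21/128: -0.1641 × log₂(0.1641) = 0.4278
  p(1,0)=13/128: -0.1016 × log₂(0.1016) = 0.3351
  p(1,1)=3/128: -0.0234 × log₂(0.0234) = 0.1269
H(X,Y) = 1.2398 bits


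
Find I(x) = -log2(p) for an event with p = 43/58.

Information content I(x) = -log₂(p(x))
I = -log₂(43/58) = -log₂(0.7414)
I = 0.4317 bits


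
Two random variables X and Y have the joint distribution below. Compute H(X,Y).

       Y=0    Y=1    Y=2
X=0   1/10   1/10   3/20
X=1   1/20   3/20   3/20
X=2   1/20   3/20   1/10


H(X,Y) = -Σ p(x,y) log₂ p(x,y)
  p(0,0)=1/10: -0.1000 × log₂(0.1000) = 0.3322
  p(0,1)=1/10: -0.1000 × log₂(0.1000) = 0.3322
  p(0,2)=3/20: -0.1500 × log₂(0.1500) = 0.4105
  p(1,0)=1/20: -0.0500 × log₂(0.0500) = 0.2161
  p(1,1)=3/20: -0.1500 × log₂(0.1500) = 0.4105
  p(1,2)=3/20: -0.1500 × log₂(0.1500) = 0.4105
  p(2,0)=1/20: -0.0500 × log₂(0.0500) = 0.2161
  p(2,1)=3/20: -0.1500 × log₂(0.1500) = 0.4105
  p(2,2)=1/10: -0.1000 × log₂(0.1000) = 0.3322
H(X,Y) = 3.0710 bits


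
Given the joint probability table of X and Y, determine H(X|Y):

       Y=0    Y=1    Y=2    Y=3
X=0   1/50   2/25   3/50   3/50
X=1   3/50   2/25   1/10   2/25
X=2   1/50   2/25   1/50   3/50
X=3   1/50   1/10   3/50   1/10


H(X|Y) = Σ_y p(y) H(X|Y=y)
  p(Y=0) = 3/25, H(X|Y=0) = 1.7925
  p(Y=1) = 17/50, H(X|Y=1) = 1.9928
  p(Y=2) = 6/25, H(X|Y=2) = 1.8250
  p(Y=3) = 3/10, H(X|Y=3) = 1.9656
H(X|Y) = 0.1200×1.7925 + 0.3400×1.9928 + 0.2400×1.8250 + 0.3000×1.9656 = 1.9203 bits


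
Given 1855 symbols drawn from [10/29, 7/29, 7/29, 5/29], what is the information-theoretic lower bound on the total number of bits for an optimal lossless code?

Entropy H = 1.9569 bits/symbol
Minimum bits = H × n = 1.9569 × 1855
= 3630.01 bits


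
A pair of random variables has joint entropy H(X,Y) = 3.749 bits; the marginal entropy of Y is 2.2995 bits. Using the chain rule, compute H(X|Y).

Chain rule: H(X,Y) = H(X|Y) + H(Y)
H(X|Y) = H(X,Y) - H(Y) = 3.749 - 2.2995 = 1.4495 bits


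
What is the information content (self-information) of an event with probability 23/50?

Information content I(x) = -log₂(p(x))
I = -log₂(23/50) = -log₂(0.4600)
I = 1.1203 bits


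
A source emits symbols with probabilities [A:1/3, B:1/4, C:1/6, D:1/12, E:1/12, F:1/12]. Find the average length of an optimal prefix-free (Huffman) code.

Huffman tree construction:
Combine smallest probabilities repeatedly
Resulting codes:
  A: 11 (length 2)
  B: 01 (length 2)
  C: 101 (length 3)
  D: 000 (length 3)
  E: 001 (length 3)
  F: 100 (length 3)
Average length = Σ p(s) × length(s) = 2.4167 bits


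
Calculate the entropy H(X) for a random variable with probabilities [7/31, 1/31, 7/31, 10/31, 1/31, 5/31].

H(X) = -Σ p(x) log₂ p(x)
  -7/31 × log₂(7/31) = 0.4848
  -1/31 × log₂(1/31) = 0.1598
  -7/31 × log₂(7/31) = 0.4848
  -10/31 × log₂(10/31) = 0.5265
  -1/31 × log₂(1/31) = 0.1598
  -5/31 × log₂(5/31) = 0.4246
H(X) = 2.2403 bits


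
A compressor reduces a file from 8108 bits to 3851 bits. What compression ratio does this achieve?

Compression ratio = Original / Compressed
= 8108 / 3851 = 2.11:1


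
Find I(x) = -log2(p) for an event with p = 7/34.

Information content I(x) = -log₂(p(x))
I = -log₂(7/34) = -log₂(0.2059)
I = 2.2801 bits


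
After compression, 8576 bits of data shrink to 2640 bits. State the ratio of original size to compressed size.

Compression ratio = Original / Compressed
= 8576 / 2640 = 3.25:1


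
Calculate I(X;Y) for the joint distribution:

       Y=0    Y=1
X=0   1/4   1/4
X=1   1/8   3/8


H(X) = 1.0000, H(Y) = 0.9544, H(X,Y) = 1.9056
I(X;Y) = H(X) + H(Y) - H(X,Y) = 0.0488 bits


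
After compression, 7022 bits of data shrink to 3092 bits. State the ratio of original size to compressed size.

Compression ratio = Original / Compressed
= 7022 / 3092 = 2.27:1


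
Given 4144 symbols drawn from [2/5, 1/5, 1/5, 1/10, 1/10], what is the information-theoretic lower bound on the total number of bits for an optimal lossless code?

Entropy H = 2.1219 bits/symbol
Minimum bits = H × n = 2.1219 × 4144
= 8793.27 bits


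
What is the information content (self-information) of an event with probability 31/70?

Information content I(x) = -log₂(p(x))
I = -log₂(31/70) = -log₂(0.4429)
I = 1.1751 bits


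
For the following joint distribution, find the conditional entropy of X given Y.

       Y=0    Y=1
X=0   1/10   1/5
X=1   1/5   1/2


H(X|Y) = Σ_y p(y) H(X|Y=y)
  p(Y=0) = 3/10, H(X|Y=0) = 0.9183
  p(Y=1) = 7/10, H(X|Y=1) = 0.8631
H(X|Y) = 0.3000×0.9183 + 0.7000×0.8631 = 0.8797 bits


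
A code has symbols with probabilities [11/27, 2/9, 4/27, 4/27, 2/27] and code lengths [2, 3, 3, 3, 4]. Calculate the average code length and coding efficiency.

Average length L = Σ p_i × l_i = 2.6667 bits
Entropy H = 2.1044 bits
Efficiency η = H/L × 100% = 78.91%


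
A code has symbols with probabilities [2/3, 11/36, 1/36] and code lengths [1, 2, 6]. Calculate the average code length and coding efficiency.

Average length L = Σ p_i × l_i = 1.4444 bits
Entropy H = 1.0562 bits
Efficiency η = H/L × 100% = 73.12%


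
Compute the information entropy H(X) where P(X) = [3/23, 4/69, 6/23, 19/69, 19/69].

H(X) = -Σ p(x) log₂ p(x)
  -3/23 × log₂(3/23) = 0.3833
  -4/69 × log₂(4/69) = 0.2382
  -6/23 × log₂(6/23) = 0.5057
  -19/69 × log₂(19/69) = 0.5123
  -19/69 × log₂(19/69) = 0.5123
H(X) = 2.1519 bits


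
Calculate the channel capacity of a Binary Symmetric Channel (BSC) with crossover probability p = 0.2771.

For BSC with error probability p:
C = 1 - H(p) where H(p) is binary entropy
H(0.2771) = -0.2771 × log₂(0.2771) - 0.7229 × log₂(0.7229)
H(p) = 0.8515
C = 1 - 0.8515 = 0.1485 bits/use


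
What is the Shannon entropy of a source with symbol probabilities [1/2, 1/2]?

H(X) = -Σ p(x) log₂ p(x)
  -1/2 × log₂(1/2) = 0.5000
  -1/2 × log₂(1/2) = 0.5000
H(X) = 1.0000 bits


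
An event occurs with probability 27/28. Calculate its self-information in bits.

Information content I(x) = -log₂(p(x))
I = -log₂(27/28) = -log₂(0.9643)
I = 0.0525 bits


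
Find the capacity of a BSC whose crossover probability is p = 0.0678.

For BSC with error probability p:
C = 1 - H(p) where H(p) is binary entropy
H(0.0678) = -0.0678 × log₂(0.0678) - 0.9322 × log₂(0.9322)
H(p) = 0.3577
C = 1 - 0.3577 = 0.6423 bits/use


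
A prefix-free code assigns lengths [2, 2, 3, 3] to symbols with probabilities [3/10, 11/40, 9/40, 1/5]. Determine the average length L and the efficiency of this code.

Average length L = Σ p_i × l_i = 2.4250 bits
Entropy H = 1.9819 bits
Efficiency η = H/L × 100% = 81.73%


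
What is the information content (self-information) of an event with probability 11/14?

Information content I(x) = -log₂(p(x))
I = -log₂(11/14) = -log₂(0.7857)
I = 0.3479 bits


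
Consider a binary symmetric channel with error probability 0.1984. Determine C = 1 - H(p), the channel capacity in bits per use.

For BSC with error probability p:
C = 1 - H(p) where H(p) is binary entropy
H(0.1984) = -0.1984 × log₂(0.1984) - 0.8016 × log₂(0.8016)
H(p) = 0.7187
C = 1 - 0.7187 = 0.2813 bits/use


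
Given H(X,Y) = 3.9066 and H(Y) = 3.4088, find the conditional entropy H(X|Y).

Chain rule: H(X,Y) = H(X|Y) + H(Y)
H(X|Y) = H(X,Y) - H(Y) = 3.9066 - 3.4088 = 0.4978 bits


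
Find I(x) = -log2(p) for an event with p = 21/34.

Information content I(x) = -log₂(p(x))
I = -log₂(21/34) = -log₂(0.6176)
I = 0.6951 bits


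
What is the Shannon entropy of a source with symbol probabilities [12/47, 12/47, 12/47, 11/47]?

H(X) = -Σ p(x) log₂ p(x)
  -12/47 × log₂(12/47) = 0.5029
  -12/47 × log₂(12/47) = 0.5029
  -12/47 × log₂(12/47) = 0.5029
  -11/47 × log₂(11/47) = 0.4904
H(X) = 1.9990 bits


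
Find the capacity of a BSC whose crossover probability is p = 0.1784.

For BSC with error probability p:
C = 1 - H(p) where H(p) is binary entropy
H(0.1784) = -0.1784 × log₂(0.1784) - 0.8216 × log₂(0.8216)
H(p) = 0.6766
C = 1 - 0.6766 = 0.3234 bits/use


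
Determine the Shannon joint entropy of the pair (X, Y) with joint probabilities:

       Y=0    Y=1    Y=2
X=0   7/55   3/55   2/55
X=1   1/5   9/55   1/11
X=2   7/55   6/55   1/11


H(X,Y) = -Σ p(x,y) log₂ p(x,y)
  p(0,0)=7/55: -0.1273 × log₂(0.1273) = 0.3785
  p(0,1)=3/55: -0.0545 × log₂(0.0545) = 0.2289
  p(0,2)=2/55: -0.0364 × log₂(0.0364) = 0.1739
  p(1,0)=1/5: -0.2000 × log₂(0.2000) = 0.4644
  p(1,1)=9/55: -0.1636 × log₂(0.1636) = 0.4273
  p(1,2)=1/11: -0.0909 × log₂(0.0909) = 0.3145
  p(2,0)=7/55: -0.1273 × log₂(0.1273) = 0.3785
  p(2,1)=6/55: -0.1091 × log₂(0.1091) = 0.3487
  p(2,2)=1/11: -0.0909 × log₂(0.0909) = 0.3145
H(X,Y) = 3.0292 bits


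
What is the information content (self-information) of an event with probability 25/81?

Information content I(x) = -log₂(p(x))
I = -log₂(25/81) = -log₂(0.3086)
I = 1.6960 bits


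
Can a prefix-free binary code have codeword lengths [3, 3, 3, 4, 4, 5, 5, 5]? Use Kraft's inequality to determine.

Kraft inequality: Σ 2^(-l_i) ≤ 1 for prefix-free code
Calculating: 2^(-3) + 2^(-3) + 2^(-3) + 2^(-4) + 2^(-4) + 2^(-5) + 2^(-5) + 2^(-5)
= 0.125 + 0.125 + 0.125 + 0.0625 + 0.0625 + 0.03125 + 0.03125 + 0.03125
= 0.5938
Since 0.5938 ≤ 1, prefix-free code exists


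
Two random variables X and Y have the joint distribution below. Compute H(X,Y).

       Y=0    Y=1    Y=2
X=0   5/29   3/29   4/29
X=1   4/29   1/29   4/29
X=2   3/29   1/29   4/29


H(X,Y) = -Σ p(x,y) log₂ p(x,y)
  p(0,0)=5/29: -0.1724 × log₂(0.1724) = 0.4373
  p(0,1)=3/29: -0.1034 × log₂(0.1034) = 0.3386
  p(0,2)=4/29: -0.1379 × log₂(0.1379) = 0.3942
  p(1,0)=4/29: -0.1379 × log₂(0.1379) = 0.3942
  p(1,1)=1/29: -0.0345 × log₂(0.0345) = 0.1675
  p(1,2)=4/29: -0.1379 × log₂(0.1379) = 0.3942
  p(2,0)=3/29: -0.1034 × log₂(0.1034) = 0.3386
  p(2,1)=1/29: -0.0345 × log₂(0.0345) = 0.1675
  p(2,2)=4/29: -0.1379 × log₂(0.1379) = 0.3942
H(X,Y) = 3.0263 bits


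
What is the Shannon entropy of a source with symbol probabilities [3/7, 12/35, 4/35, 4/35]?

H(X) = -Σ p(x) log₂ p(x)
  -3/7 × log₂(3/7) = 0.5239
  -12/35 × log₂(12/35) = 0.5295
  -4/35 × log₂(4/35) = 0.3576
  -4/35 × log₂(4/35) = 0.3576
H(X) = 1.7686 bits


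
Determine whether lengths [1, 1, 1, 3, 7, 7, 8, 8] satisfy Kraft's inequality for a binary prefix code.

Kraft inequality: Σ 2^(-l_i) ≤ 1 for prefix-free code
Calculating: 2^(-1) + 2^(-1) + 2^(-1) + 2^(-3) + 2^(-7) + 2^(-7) + 2^(-8) + 2^(-8)
= 0.5 + 0.5 + 0.5 + 0.125 + 0.0078125 + 0.0078125 + 0.00390625 + 0.00390625
= 1.6484
Since 1.6484 > 1, prefix-free code does not exist


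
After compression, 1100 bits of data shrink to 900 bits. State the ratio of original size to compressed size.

Compression ratio = Original / Compressed
= 1100 / 900 = 1.22:1


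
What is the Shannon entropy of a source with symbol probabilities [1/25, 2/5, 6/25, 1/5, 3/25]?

H(X) = -Σ p(x) log₂ p(x)
  -1/25 × log₂(1/25) = 0.1858
  -2/5 × log₂(2/5) = 0.5288
  -6/25 × log₂(6/25) = 0.4941
  -1/5 × log₂(1/5) = 0.4644
  -3/25 × log₂(3/25) = 0.3671
H(X) = 2.0401 bits


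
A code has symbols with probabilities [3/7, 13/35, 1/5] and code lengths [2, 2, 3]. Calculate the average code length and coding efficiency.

Average length L = Σ p_i × l_i = 2.2000 bits
Entropy H = 1.5190 bits
Efficiency η = H/L × 100% = 69.04%


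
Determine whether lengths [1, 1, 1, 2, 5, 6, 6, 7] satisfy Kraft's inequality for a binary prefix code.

Kraft inequality: Σ 2^(-l_i) ≤ 1 for prefix-free code
Calculating: 2^(-1) + 2^(-1) + 2^(-1) + 2^(-2) + 2^(-5) + 2^(-6) + 2^(-6) + 2^(-7)
= 0.5 + 0.5 + 0.5 + 0.25 + 0.03125 + 0.015625 + 0.015625 + 0.0078125
= 1.8203
Since 1.8203 > 1, prefix-free code does not exist


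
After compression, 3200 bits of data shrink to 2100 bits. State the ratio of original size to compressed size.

Compression ratio = Original / Compressed
= 3200 / 2100 = 1.52:1


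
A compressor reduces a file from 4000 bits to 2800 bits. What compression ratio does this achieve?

Compression ratio = Original / Compressed
= 4000 / 2800 = 1.43:1


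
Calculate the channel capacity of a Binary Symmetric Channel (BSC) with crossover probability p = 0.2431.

For BSC with error probability p:
C = 1 - H(p) where H(p) is binary entropy
H(0.2431) = -0.2431 × log₂(0.2431) - 0.7569 × log₂(0.7569)
H(p) = 0.8002
C = 1 - 0.8002 = 0.1998 bits/use


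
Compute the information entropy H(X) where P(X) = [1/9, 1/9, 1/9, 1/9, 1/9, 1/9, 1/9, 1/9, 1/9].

H(X) = -Σ p(x) log₂ p(x)
  -1/9 × log₂(1/9) = 0.3522
  -1/9 × log₂(1/9) = 0.3522
  -1/9 × log₂(1/9) = 0.3522
  -1/9 × log₂(1/9) = 0.3522
  -1/9 × log₂(1/9) = 0.3522
  -1/9 × log₂(1/9) = 0.3522
  -1/9 × log₂(1/9) = 0.3522
  -1/9 × log₂(1/9) = 0.3522
  -1/9 × log₂(1/9) = 0.3522
H(X) = 3.1699 bits


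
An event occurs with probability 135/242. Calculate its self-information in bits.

Information content I(x) = -log₂(p(x))
I = -log₂(135/242) = -log₂(0.5579)
I = 0.8420 bits


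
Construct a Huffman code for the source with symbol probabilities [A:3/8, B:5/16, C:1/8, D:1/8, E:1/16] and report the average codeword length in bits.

Huffman tree construction:
Combine smallest probabilities repeatedly
Resulting codes:
  A: 0 (length 1)
  B: 10 (length 2)
  C: 1111 (length 4)
  D: 110 (length 3)
  E: 1110 (length 4)
Average length = Σ p(s) × length(s) = 2.1250 bits


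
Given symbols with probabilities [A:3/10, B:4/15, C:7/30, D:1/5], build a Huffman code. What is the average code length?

Huffman tree construction:
Combine smallest probabilities repeatedly
Resulting codes:
  A: 11 (length 2)
  B: 10 (length 2)
  C: 01 (length 2)
  D: 00 (length 2)
Average length = Σ p(s) × length(s) = 2.0000 bits


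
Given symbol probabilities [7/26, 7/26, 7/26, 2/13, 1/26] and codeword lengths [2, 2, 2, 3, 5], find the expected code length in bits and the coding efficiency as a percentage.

Average length L = Σ p_i × l_i = 2.2692 bits
Entropy H = 2.1253 bits
Efficiency η = H/L × 100% = 93.66%


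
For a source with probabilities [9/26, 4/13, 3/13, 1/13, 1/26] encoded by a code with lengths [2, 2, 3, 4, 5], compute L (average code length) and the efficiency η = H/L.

Average length L = Σ p_i × l_i = 2.5000 bits
Entropy H = 2.0066 bits
Efficiency η = H/L × 100% = 80.27%


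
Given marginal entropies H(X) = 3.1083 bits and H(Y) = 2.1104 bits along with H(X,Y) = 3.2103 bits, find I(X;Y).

I(X;Y) = H(X) + H(Y) - H(X,Y)
I(X;Y) = 3.1083 + 2.1104 - 3.2103 = 2.0084 bits


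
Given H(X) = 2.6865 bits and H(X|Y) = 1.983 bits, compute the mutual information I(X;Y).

I(X;Y) = H(X) - H(X|Y)
I(X;Y) = 2.6865 - 1.983 = 0.7035 bits


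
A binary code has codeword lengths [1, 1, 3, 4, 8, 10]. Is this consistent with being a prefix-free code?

Kraft inequality: Σ 2^(-l_i) ≤ 1 for prefix-free code
Calculating: 2^(-1) + 2^(-1) + 2^(-3) + 2^(-4) + 2^(-8) + 2^(-10)
= 0.5 + 0.5 + 0.125 + 0.0625 + 0.00390625 + 0.0009765625
= 1.1924
Since 1.1924 > 1, prefix-free code does not exist


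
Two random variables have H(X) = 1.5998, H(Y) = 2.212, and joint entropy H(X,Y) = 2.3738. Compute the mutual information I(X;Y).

I(X;Y) = H(X) + H(Y) - H(X,Y)
I(X;Y) = 1.5998 + 2.212 - 2.3738 = 1.438 bits


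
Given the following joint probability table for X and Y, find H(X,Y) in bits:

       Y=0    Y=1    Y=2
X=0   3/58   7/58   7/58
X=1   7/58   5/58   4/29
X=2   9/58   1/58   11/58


H(X,Y) = -Σ p(x,y) log₂ p(x,y)
  p(0,0)=3/58: -0.0517 × log₂(0.0517) = 0.2210
  p(0,1)=7/58: -0.1207 × log₂(0.1207) = 0.3682
  p(0,2)=7/58: -0.1207 × log₂(0.1207) = 0.3682
  p(1,0)=7/58: -0.1207 × log₂(0.1207) = 0.3682
  p(1,1)=5/58: -0.0862 × log₂(0.0862) = 0.3048
  p(1,2)=4/29: -0.1379 × log₂(0.1379) = 0.3942
  p(2,0)=9/58: -0.1552 × log₂(0.1552) = 0.4171
  p(2,1)=1/58: -0.0172 × log₂(0.0172) = 0.1010
  p(2,2)=11/58: -0.1897 × log₂(0.1897) = 0.4549
H(X,Y) = 2.9976 bits


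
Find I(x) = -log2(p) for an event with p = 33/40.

Information content I(x) = -log₂(p(x))
I = -log₂(33/40) = -log₂(0.8250)
I = 0.2775 bits


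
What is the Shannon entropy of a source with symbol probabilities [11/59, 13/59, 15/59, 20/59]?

H(X) = -Σ p(x) log₂ p(x)
  -11/59 × log₂(11/59) = 0.4518
  -13/59 × log₂(13/59) = 0.4808
  -15/59 × log₂(15/59) = 0.5023
  -20/59 × log₂(20/59) = 0.5291
H(X) = 1.9640 bits


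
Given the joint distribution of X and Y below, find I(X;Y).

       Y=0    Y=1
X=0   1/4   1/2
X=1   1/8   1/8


H(X) = 0.8113, H(Y) = 0.9544, H(X,Y) = 1.7500
I(X;Y) = H(X) + H(Y) - H(X,Y) = 0.0157 bits


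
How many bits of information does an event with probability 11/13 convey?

Information content I(x) = -log₂(p(x))
I = -log₂(11/13) = -log₂(0.8462)
I = 0.2410 bits


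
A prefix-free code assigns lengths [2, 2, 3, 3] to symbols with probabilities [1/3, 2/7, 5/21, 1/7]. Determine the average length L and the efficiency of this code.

Average length L = Σ p_i × l_i = 2.3810 bits
Entropy H = 1.9387 bits
Efficiency η = H/L × 100% = 81.43%


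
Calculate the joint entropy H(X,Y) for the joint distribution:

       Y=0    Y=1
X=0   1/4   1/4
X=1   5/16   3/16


H(X,Y) = -Σ p(x,y) log₂ p(x,y)
  p(0,0)=1/4: -0.2500 × log₂(0.2500) = 0.5000
  p(0,1)=1/4: -0.2500 × log₂(0.2500) = 0.5000
  p(1,0)=5/16: -0.3125 × log₂(0.3125) = 0.5244
  p(1,1)=3/16: -0.1875 × log₂(0.1875) = 0.4528
H(X,Y) = 1.9772 bits


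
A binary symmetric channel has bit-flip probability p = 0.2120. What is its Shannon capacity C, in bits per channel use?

For BSC with error probability p:
C = 1 - H(p) where H(p) is binary entropy
H(0.2120) = -0.2120 × log₂(0.2120) - 0.7880 × log₂(0.7880)
H(p) = 0.7453
C = 1 - 0.7453 = 0.2547 bits/use


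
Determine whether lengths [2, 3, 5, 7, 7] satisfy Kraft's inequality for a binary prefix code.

Kraft inequality: Σ 2^(-l_i) ≤ 1 for prefix-free code
Calculating: 2^(-2) + 2^(-3) + 2^(-5) + 2^(-7) + 2^(-7)
= 0.25 + 0.125 + 0.03125 + 0.0078125 + 0.0078125
= 0.4219
Since 0.4219 ≤ 1, prefix-free code exists


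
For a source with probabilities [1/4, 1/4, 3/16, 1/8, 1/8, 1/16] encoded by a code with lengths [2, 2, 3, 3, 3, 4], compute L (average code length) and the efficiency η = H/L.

Average length L = Σ p_i × l_i = 2.5625 bits
Entropy H = 2.4528 bits
Efficiency η = H/L × 100% = 95.72%


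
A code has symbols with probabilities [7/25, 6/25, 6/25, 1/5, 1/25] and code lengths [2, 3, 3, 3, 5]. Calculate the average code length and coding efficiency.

Average length L = Σ p_i × l_i = 2.8000 bits
Entropy H = 2.1526 bits
Efficiency η = H/L × 100% = 76.88%


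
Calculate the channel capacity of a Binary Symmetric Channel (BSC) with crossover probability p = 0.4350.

For BSC with error probability p:
C = 1 - H(p) where H(p) is binary entropy
H(0.4350) = -0.4350 × log₂(0.4350) - 0.5650 × log₂(0.5650)
H(p) = 0.9878
C = 1 - 0.9878 = 0.0122 bits/use


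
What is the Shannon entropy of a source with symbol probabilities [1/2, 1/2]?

H(X) = -Σ p(x) log₂ p(x)
  -1/2 × log₂(1/2) = 0.5000
  -1/2 × log₂(1/2) = 0.5000
H(X) = 1.0000 bits


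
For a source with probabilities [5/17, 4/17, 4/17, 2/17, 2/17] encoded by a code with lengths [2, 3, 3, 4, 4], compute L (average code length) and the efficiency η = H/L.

Average length L = Σ p_i × l_i = 2.9412 bits
Entropy H = 2.2281 bits
Efficiency η = H/L × 100% = 75.75%


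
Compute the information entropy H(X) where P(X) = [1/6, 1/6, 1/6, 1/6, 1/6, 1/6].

H(X) = -Σ p(x) log₂ p(x)
  -1/6 × log₂(1/6) = 0.4308
  -1/6 × log₂(1/6) = 0.4308
  -1/6 × log₂(1/6) = 0.4308
  -1/6 × log₂(1/6) = 0.4308
  -1/6 × log₂(1/6) = 0.4308
  -1/6 × log₂(1/6) = 0.4308
H(X) = 2.5850 bits


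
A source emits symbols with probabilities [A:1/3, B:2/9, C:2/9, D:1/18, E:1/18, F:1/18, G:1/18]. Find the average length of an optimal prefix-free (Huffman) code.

Huffman tree construction:
Combine smallest probabilities repeatedly
Resulting codes:
  A: 11 (length 2)
  B: 00 (length 2)
  C: 01 (length 2)
  D: 1000 (length 4)
  E: 1001 (length 4)
  F: 1010 (length 4)
  G: 1011 (length 4)
Average length = Σ p(s) × length(s) = 2.4444 bits


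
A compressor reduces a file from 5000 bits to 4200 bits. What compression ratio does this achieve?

Compression ratio = Original / Compressed
= 5000 / 4200 = 1.19:1


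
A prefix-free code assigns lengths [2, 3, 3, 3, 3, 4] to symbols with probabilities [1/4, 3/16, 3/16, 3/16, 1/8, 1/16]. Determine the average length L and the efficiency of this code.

Average length L = Σ p_i × l_i = 2.8125 bits
Entropy H = 2.4835 bits
Efficiency η = H/L × 100% = 88.30%


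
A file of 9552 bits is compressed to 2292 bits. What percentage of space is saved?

Space savings = (1 - Compressed/Original) × 100%
= (1 - 2292/9552) × 100%
= 76.01%


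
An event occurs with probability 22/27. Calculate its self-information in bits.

Information content I(x) = -log₂(p(x))
I = -log₂(22/27) = -log₂(0.8148)
I = 0.2955 bits


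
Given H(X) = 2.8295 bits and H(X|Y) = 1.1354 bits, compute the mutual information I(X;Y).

I(X;Y) = H(X) - H(X|Y)
I(X;Y) = 2.8295 - 1.1354 = 1.6941 bits


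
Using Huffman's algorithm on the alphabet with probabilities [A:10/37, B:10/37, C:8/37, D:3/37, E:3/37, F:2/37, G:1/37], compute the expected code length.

Huffman tree construction:
Combine smallest probabilities repeatedly
Resulting codes:
  A: 10 (length 2)
  B: 11 (length 2)
  C: 00 (length 2)
  D: 0110 (length 4)
  E: 0111 (length 4)
  F: 0101 (length 4)
  G: 0100 (length 4)
Average length = Σ p(s) × length(s) = 2.4865 bits


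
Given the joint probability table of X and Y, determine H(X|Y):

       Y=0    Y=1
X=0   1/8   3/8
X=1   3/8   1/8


H(X|Y) = Σ_y p(y) H(X|Y=y)
  p(Y=0) = 1/2, H(X|Y=0) = 0.8113
  p(Y=1) = 1/2, H(X|Y=1) = 0.8113
H(X|Y) = 0.5000×0.8113 + 0.5000×0.8113 = 0.8113 bits


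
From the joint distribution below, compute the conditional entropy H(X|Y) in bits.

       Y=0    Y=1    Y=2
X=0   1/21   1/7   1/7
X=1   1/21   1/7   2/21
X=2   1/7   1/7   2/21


H(X|Y) = Σ_y p(y) H(X|Y=y)
  p(Y=0) = 5/21, H(X|Y=0) = 1.3710
  p(Y=1) = 3/7, H(X|Y=1) = 1.5850
  p(Y=2) = 1/3, H(X|Y=2) = 1.5567
H(X|Y) = 0.2381×1.3710 + 0.4286×1.5850 + 0.3333×1.5567 = 1.5246 bits


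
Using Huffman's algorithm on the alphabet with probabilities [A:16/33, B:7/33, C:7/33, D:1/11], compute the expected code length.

Huffman tree construction:
Combine smallest probabilities repeatedly
Resulting codes:
  A: 0 (length 1)
  B: 111 (length 3)
  C: 10 (length 2)
  D: 110 (length 3)
Average length = Σ p(s) × length(s) = 1.8182 bits


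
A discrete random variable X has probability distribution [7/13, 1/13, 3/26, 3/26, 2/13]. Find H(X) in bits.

H(X) = -Σ p(x) log₂ p(x)
  -7/13 × log₂(7/13) = 0.4809
  -1/13 × log₂(1/13) = 0.2846
  -3/26 × log₂(3/26) = 0.3595
  -3/26 × log₂(3/26) = 0.3595
  -2/13 × log₂(2/13) = 0.4155
H(X) = 1.8999 bits


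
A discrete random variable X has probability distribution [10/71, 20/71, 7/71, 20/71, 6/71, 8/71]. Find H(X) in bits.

H(X) = -Σ p(x) log₂ p(x)
  -10/71 × log₂(10/71) = 0.3983
  -20/71 × log₂(20/71) = 0.5149
  -7/71 × log₂(7/71) = 0.3295
  -20/71 × log₂(20/71) = 0.5149
  -6/71 × log₂(6/71) = 0.3012
  -8/71 × log₂(8/71) = 0.3549
H(X) = 2.4137 bits


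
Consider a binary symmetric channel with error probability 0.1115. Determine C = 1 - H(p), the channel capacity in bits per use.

For BSC with error probability p:
C = 1 - H(p) where H(p) is binary entropy
H(0.1115) = -0.1115 × log₂(0.1115) - 0.8885 × log₂(0.8885)
H(p) = 0.5044
C = 1 - 0.5044 = 0.4956 bits/use


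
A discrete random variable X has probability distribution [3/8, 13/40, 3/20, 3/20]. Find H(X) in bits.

H(X) = -Σ p(x) log₂ p(x)
  -3/8 × log₂(3/8) = 0.5306
  -13/40 × log₂(13/40) = 0.5270
  -3/20 × log₂(3/20) = 0.4105
  -3/20 × log₂(3/20) = 0.4105
H(X) = 1.8787 bits


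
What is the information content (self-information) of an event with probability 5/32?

Information content I(x) = -log₂(p(x))
I = -log₂(5/32) = -log₂(0.1562)
I = 2.6781 bits


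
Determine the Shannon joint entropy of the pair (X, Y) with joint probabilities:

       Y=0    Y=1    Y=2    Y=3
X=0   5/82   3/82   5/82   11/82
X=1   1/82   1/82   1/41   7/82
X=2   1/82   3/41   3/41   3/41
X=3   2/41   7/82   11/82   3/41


H(X,Y) = -Σ p(x,y) log₂ p(x,y)
  p(0,0)=5/82: -0.0610 × log₂(0.0610) = 0.2461
  p(0,1)=3/82: -0.0366 × log₂(0.0366) = 0.1746
  p(0,2)=5/82: -0.0610 × log₂(0.0610) = 0.2461
  p(0,3)=11/82: -0.1341 × log₂(0.1341) = 0.3888
  p(1,0)=1/82: -0.0122 × log₂(0.0122) = 0.0775
  p(1,1)=1/82: -0.0122 × log₂(0.0122) = 0.0775
  p(1,2)=1/41: -0.0244 × log₂(0.0244) = 0.1307
  p(1,3)=7/82: -0.0854 × log₂(0.0854) = 0.3031
  p(2,0)=1/82: -0.0122 × log₂(0.0122) = 0.0775
  p(2,1)=3/41: -0.0732 × log₂(0.0732) = 0.2760
  p(2,2)=3/41: -0.0732 × log₂(0.0732) = 0.2760
  p(2,3)=3/41: -0.0732 × log₂(0.0732) = 0.2760
  p(3,0)=2/41: -0.0488 × log₂(0.0488) = 0.2126
  p(3,1)=7/82: -0.0854 × log₂(0.0854) = 0.3031
  p(3,2)=11/82: -0.1341 × log₂(0.1341) = 0.3888
  p(3,3)=3/41: -0.0732 × log₂(0.0732) = 0.2760
H(X,Y) = 3.7304 bits


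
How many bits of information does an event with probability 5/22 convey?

Information content I(x) = -log₂(p(x))
I = -log₂(5/22) = -log₂(0.2273)
I = 2.1375 bits


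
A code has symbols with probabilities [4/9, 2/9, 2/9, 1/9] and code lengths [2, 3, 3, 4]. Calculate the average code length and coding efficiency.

Average length L = Σ p_i × l_i = 2.6667 bits
Entropy H = 1.8366 bits
Efficiency η = H/L × 100% = 68.87%


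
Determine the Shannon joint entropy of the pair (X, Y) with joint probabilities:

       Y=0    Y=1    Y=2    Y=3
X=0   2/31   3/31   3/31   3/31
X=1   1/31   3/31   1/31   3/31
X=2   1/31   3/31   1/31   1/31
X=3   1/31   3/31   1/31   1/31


H(X,Y) = -Σ p(x,y) log₂ p(x,y)
  p(0,0)=2/31: -0.0645 × log₂(0.0645) = 0.2551
  p(0,1)=3/31: -0.0968 × log₂(0.0968) = 0.3261
  p(0,2)=3/31: -0.0968 × log₂(0.0968) = 0.3261
  p(0,3)=3/31: -0.0968 × log₂(0.0968) = 0.3261
  p(1,0)=1/31: -0.0323 × log₂(0.0323) = 0.1598
  p(1,1)=3/31: -0.0968 × log₂(0.0968) = 0.3261
  p(1,2)=1/31: -0.0323 × log₂(0.0323) = 0.1598
  p(1,3)=3/31: -0.0968 × log₂(0.0968) = 0.3261
  p(2,0)=1/31: -0.0323 × log₂(0.0323) = 0.1598
  p(2,1)=3/31: -0.0968 × log₂(0.0968) = 0.3261
  p(2,2)=1/31: -0.0323 × log₂(0.0323) = 0.1598
  p(2,3)=1/31: -0.0323 × log₂(0.0323) = 0.1598
  p(3,0)=1/31: -0.0323 × log₂(0.0323) = 0.1598
  p(3,1)=3/31: -0.0968 × log₂(0.0968) = 0.3261
  p(3,2)=1/31: -0.0323 × log₂(0.0323) = 0.1598
  p(3,3)=1/31: -0.0323 × log₂(0.0323) = 0.1598
H(X,Y) = 3.8160 bits


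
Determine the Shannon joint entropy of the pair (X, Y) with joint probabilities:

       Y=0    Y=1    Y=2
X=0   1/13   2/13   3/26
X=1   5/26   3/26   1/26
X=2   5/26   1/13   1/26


H(X,Y) = -Σ p(x,y) log₂ p(x,y)
  p(0,0)=1/13: -0.0769 × log₂(0.0769) = 0.2846
  p(0,1)=2/13: -0.1538 × log₂(0.1538) = 0.4155
  p(0,2)=3/26: -0.1154 × log₂(0.1154) = 0.3595
  p(1,0)=5/26: -0.1923 × log₂(0.1923) = 0.4574
  p(1,1)=3/26: -0.1154 × log₂(0.1154) = 0.3595
  p(1,2)=1/26: -0.0385 × log₂(0.0385) = 0.1808
  p(2,0)=5/26: -0.1923 × log₂(0.1923) = 0.4574
  p(2,1)=1/13: -0.0769 × log₂(0.0769) = 0.2846
  p(2,2)=1/26: -0.0385 × log₂(0.0385) = 0.1808
H(X,Y) = 2.9801 bits


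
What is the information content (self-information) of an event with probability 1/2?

Information content I(x) = -log₂(p(x))
I = -log₂(1/2) = -log₂(0.5000)
I = 1.0000 bits


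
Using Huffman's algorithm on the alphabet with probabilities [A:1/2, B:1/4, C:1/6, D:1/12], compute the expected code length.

Huffman tree construction:
Combine smallest probabilities repeatedly
Resulting codes:
  A: 0 (length 1)
  B: 10 (length 2)
  C: 111 (length 3)
  D: 110 (length 3)
Average length = Σ p(s) × length(s) = 1.7500 bits


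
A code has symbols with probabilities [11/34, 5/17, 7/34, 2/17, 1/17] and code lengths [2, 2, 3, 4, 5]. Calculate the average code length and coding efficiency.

Average length L = Σ p_i × l_i = 2.6176 bits
Entropy H = 2.1191 bits
Efficiency η = H/L × 100% = 80.95%


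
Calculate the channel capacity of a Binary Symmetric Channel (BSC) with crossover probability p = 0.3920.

For BSC with error probability p:
C = 1 - H(p) where H(p) is binary entropy
H(0.3920) = -0.3920 × log₂(0.3920) - 0.6080 × log₂(0.6080)
H(p) = 0.9661
C = 1 - 0.9661 = 0.0339 bits/use


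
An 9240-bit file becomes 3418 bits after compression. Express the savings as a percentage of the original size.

Space savings = (1 - Compressed/Original) × 100%
= (1 - 3418/9240) × 100%
= 63.01%


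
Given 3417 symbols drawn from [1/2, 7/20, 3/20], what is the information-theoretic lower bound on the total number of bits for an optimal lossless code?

Entropy H = 1.4406 bits/symbol
Minimum bits = H × n = 1.4406 × 3417
= 4922.69 bits


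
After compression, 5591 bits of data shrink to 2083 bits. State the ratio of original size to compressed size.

Compression ratio = Original / Compressed
= 5591 / 2083 = 2.68:1


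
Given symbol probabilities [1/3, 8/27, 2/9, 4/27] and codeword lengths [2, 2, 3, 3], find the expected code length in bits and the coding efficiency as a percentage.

Average length L = Σ p_i × l_i = 2.3704 bits
Entropy H = 1.9386 bits
Efficiency η = H/L × 100% = 81.79%


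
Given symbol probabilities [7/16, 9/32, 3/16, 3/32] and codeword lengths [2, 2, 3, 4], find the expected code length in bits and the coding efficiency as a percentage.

Average length L = Σ p_i × l_i = 2.3750 bits
Entropy H = 1.8095 bits
Efficiency η = H/L × 100% = 76.19%


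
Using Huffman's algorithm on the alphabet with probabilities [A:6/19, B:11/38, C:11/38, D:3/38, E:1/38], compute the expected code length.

Huffman tree construction:
Combine smallest probabilities repeatedly
Resulting codes:
  A: 11 (length 2)
  B: 01 (length 2)
  C: 10 (length 2)
  D: 001 (length 3)
  E: 000 (length 3)
Average length = Σ p(s) × length(s) = 2.1053 bits


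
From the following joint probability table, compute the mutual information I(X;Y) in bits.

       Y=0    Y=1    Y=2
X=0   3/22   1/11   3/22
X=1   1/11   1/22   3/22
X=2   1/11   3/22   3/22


H(X) = 1.5726, H(Y) = 1.5644, H(X,Y) = 3.1060
I(X;Y) = H(X) + H(Y) - H(X,Y) = 0.0310 bits


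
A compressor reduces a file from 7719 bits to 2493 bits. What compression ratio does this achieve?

Compression ratio = Original / Compressed
= 7719 / 2493 = 3.10:1


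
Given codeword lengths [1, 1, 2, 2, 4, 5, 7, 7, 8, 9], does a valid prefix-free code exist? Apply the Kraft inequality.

Kraft inequality: Σ 2^(-l_i) ≤ 1 for prefix-free code
Calculating: 2^(-1) + 2^(-1) + 2^(-2) + 2^(-2) + 2^(-4) + 2^(-5) + 2^(-7) + 2^(-7) + 2^(-8) + 2^(-9)
= 0.5 + 0.5 + 0.25 + 0.25 + 0.0625 + 0.03125 + 0.0078125 + 0.0078125 + 0.00390625 + 0.001953125
= 1.6152
Since 1.6152 > 1, prefix-free code does not exist


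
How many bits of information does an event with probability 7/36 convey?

Information content I(x) = -log₂(p(x))
I = -log₂(7/36) = -log₂(0.1944)
I = 2.3626 bits


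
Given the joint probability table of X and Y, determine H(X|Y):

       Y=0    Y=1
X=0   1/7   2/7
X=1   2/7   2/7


H(X|Y) = Σ_y p(y) H(X|Y=y)
  p(Y=0) = 3/7, H(X|Y=0) = 0.9183
  p(Y=1) = 4/7, H(X|Y=1) = 1.0000
H(X|Y) = 0.4286×0.9183 + 0.5714×1.0000 = 0.9650 bits


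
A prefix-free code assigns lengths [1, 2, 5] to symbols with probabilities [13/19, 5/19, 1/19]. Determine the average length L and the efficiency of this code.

Average length L = Σ p_i × l_i = 1.4737 bits
Entropy H = 1.1050 bits
Efficiency η = H/L × 100% = 74.98%


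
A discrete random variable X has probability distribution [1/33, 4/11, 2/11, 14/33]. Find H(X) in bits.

H(X) = -Σ p(x) log₂ p(x)
  -1/33 × log₂(1/33) = 0.1529
  -4/11 × log₂(4/11) = 0.5307
  -2/11 × log₂(2/11) = 0.4472
  -14/33 × log₂(14/33) = 0.5248
H(X) = 1.6555 bits


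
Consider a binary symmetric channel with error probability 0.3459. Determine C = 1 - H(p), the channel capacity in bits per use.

For BSC with error probability p:
C = 1 - H(p) where H(p) is binary entropy
H(0.3459) = -0.3459 × log₂(0.3459) - 0.6541 × log₂(0.6541)
H(p) = 0.9304
C = 1 - 0.9304 = 0.0696 bits/use


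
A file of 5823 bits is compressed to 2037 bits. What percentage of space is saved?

Space savings = (1 - Compressed/Original) × 100%
= (1 - 2037/5823) × 100%
= 65.02%


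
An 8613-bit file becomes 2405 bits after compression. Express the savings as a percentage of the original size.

Space savings = (1 - Compressed/Original) × 100%
= (1 - 2405/8613) × 100%
= 72.08%


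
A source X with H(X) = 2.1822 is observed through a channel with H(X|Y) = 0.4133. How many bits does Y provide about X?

I(X;Y) = H(X) - H(X|Y)
I(X;Y) = 2.1822 - 0.4133 = 1.7689 bits
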